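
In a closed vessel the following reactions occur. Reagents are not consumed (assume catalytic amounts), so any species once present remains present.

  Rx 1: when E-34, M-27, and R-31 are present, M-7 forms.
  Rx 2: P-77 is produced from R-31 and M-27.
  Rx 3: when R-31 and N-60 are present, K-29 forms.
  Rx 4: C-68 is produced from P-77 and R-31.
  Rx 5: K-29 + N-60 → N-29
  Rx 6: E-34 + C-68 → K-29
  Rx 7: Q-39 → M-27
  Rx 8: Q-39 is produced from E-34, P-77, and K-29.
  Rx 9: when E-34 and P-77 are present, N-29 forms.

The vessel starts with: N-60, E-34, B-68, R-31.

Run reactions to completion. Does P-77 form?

No

P-77 would need R-31 and M-27 (Rx 2), but M-27 never forms.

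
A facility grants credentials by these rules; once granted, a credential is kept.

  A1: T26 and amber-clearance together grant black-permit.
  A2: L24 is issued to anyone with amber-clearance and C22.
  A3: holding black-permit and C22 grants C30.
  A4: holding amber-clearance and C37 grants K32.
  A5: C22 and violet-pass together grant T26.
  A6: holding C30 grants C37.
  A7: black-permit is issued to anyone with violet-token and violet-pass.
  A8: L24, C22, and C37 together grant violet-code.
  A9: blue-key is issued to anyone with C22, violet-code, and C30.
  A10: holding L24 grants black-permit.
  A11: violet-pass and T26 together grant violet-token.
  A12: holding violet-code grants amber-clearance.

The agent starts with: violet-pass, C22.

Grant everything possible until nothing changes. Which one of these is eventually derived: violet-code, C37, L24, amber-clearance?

Holding C22 and violet-pass grants T26 (A5).
Holding violet-pass and T26 grants violet-token (A11).
Holding violet-token and violet-pass grants black-permit (A7).
Holding black-permit and C22 grants C30 (A3).
Holding C30 grants C37 (A6).
L24 would need amber-clearance and C22 (A2), but amber-clearance is never granted. violet-code would need L24, C22, and C37 (A8), but L24 is never granted. amber-clearance would need violet-code (A12), but violet-code is never granted.

C37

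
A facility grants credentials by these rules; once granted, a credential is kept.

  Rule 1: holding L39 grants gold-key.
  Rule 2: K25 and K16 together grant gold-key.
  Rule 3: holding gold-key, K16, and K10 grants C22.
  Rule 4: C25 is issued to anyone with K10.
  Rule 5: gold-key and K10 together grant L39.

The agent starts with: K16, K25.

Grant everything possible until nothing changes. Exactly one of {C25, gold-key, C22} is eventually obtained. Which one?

gold-key

Holding K25 and K16 grants gold-key (Rule 2).
C25 would need K10 (Rule 4), but K10 is never granted. C22 would need gold-key, K16, and K10 (Rule 3), but K10 is never granted.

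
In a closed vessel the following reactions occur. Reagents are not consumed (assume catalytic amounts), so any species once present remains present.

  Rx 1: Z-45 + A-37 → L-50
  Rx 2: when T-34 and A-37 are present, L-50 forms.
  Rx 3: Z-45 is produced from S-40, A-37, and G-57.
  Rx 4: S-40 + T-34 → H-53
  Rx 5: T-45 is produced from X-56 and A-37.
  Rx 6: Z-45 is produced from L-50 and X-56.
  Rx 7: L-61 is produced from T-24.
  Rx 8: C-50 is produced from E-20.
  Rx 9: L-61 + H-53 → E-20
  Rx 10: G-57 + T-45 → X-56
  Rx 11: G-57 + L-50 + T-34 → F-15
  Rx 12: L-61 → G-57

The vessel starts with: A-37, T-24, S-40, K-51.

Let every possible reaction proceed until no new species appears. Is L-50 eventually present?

Yes

T-24 present → L-61 forms (Rx 7).
L-61 present → G-57 forms (Rx 12).
S-40, A-37, and G-57 present → Z-45 forms (Rx 3).
Z-45 and A-37 present → L-50 forms (Rx 1).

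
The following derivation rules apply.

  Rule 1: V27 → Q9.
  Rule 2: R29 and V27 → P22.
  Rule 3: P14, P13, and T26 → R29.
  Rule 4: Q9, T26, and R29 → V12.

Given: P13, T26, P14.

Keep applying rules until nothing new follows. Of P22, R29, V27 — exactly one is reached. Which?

R29

P14, P13, and T26 hold, so R29 follows (Rule 3).
No rule produces V27, and it is not given. P22 would need R29 and V27 (Rule 2), but V27 is never established.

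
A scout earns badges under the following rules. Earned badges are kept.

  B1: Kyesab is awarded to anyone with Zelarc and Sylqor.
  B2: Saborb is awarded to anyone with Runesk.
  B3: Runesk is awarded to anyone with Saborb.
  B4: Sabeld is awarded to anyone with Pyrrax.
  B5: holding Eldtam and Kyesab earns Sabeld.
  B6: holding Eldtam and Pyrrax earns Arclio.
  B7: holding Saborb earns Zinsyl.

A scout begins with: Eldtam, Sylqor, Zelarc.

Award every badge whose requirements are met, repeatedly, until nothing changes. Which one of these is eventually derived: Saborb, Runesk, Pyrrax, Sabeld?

With Zelarc and Sylqor, Kyesab is earned (B1).
With Eldtam and Kyesab, Sabeld is earned (B5).
No rule produces Pyrrax, and it is not given. Saborb would need Runesk (B2), but Runesk is never earned. Runesk would need Saborb (B3), but Saborb is never earned.

Sabeld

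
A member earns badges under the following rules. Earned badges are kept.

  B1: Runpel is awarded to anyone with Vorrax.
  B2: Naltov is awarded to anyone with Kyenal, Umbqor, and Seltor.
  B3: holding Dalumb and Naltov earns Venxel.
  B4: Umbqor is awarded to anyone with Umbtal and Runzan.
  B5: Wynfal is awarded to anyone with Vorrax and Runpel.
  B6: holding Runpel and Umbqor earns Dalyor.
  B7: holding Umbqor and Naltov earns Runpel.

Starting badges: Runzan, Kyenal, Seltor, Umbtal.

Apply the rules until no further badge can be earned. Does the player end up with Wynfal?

No

Wynfal would need Vorrax and Runpel (B5), but Vorrax is never earned.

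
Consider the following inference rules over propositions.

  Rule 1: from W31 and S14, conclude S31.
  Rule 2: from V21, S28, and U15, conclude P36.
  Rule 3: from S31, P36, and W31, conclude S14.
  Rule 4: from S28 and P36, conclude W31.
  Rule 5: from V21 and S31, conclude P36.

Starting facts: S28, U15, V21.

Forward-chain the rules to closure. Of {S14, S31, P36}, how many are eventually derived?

From V21, S28, and U15, Rule 2 gives P36.
S14 would need S31, P36, and W31 (Rule 3), but S31 is never established.
S31 would need W31 and S14 (Rule 1), but S14 is never established.
P36: reached.
Reached: P36 — 1 of the 3.

1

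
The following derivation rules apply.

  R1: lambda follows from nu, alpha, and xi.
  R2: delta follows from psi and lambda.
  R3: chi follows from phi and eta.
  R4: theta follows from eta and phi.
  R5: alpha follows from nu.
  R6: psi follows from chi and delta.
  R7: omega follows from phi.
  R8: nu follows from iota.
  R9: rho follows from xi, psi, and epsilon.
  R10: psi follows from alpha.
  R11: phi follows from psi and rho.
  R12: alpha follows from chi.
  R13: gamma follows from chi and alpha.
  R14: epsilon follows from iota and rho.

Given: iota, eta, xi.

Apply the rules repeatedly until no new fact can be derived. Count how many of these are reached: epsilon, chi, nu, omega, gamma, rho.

1

From iota, R8 gives nu.
epsilon would need iota and rho (R14), but rho is never established.
chi would need phi and eta (R3), but phi is never established.
nu: reached.
omega would need phi (R7), but phi is never established.
gamma would need chi and alpha (R13), but chi is never established.
rho would need xi, psi, and epsilon (R9), but epsilon is never established.
Reached: nu — 1 of the 6.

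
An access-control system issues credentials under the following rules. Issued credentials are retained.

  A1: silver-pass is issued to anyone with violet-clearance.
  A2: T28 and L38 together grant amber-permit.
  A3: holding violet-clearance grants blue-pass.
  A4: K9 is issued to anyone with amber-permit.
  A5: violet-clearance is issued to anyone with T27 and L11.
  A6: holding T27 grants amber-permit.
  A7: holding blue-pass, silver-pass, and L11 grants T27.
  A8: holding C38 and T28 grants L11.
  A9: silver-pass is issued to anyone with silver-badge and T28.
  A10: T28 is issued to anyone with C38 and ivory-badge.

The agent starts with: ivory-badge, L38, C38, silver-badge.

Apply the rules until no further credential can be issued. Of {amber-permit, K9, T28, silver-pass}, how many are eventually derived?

4

Holding C38 and ivory-badge grants T28 (A10).
Holding T28 and L38 grants amber-permit (A2).
Holding silver-badge and T28 grants silver-pass (A9).
Holding amber-permit grants K9 (A4).
amber-permit: reached.
K9: reached.
T28: reached.
silver-pass: reached.
All 4 are reached.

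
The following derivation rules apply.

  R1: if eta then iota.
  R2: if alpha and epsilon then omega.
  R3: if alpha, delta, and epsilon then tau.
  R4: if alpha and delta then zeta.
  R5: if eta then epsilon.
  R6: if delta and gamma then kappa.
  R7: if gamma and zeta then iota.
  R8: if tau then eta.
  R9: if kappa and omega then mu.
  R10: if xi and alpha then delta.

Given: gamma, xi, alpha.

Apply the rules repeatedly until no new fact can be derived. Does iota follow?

Yes

xi and alpha hold, so delta follows (R10).
From alpha and delta, R4 gives zeta.
From gamma and zeta, R7 gives iota.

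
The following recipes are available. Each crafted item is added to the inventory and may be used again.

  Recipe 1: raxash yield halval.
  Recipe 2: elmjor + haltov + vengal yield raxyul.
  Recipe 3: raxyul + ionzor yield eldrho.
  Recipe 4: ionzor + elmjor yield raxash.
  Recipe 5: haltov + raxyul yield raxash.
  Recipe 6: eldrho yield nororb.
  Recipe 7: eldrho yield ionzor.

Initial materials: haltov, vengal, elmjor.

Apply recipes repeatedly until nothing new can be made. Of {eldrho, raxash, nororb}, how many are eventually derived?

Using Recipe 2, elmjor, haltov, and vengal make raxyul.
haltov + raxyul → raxash (Recipe 5).
eldrho would need raxyul and ionzor (Recipe 3), but ionzor is never obtained.
raxash: reached.
nororb would need eldrho (Recipe 6), but eldrho is never obtained.
Reached: raxash — 1 of the 3.

1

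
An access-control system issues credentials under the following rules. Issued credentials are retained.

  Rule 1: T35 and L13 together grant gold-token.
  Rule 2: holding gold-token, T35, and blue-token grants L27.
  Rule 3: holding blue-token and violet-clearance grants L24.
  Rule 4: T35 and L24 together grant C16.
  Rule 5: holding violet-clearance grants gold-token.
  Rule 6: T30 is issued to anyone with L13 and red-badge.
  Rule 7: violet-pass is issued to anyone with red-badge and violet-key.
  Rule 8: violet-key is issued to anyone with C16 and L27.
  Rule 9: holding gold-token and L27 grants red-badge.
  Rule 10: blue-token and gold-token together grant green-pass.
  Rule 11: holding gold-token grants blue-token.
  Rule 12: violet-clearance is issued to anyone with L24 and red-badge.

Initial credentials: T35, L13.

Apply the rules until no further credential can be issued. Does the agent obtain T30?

Holding T35 and L13 grants gold-token (Rule 1).
Holding gold-token grants blue-token (Rule 11).
Holding gold-token, T35, and blue-token grants L27 (Rule 2).
Holding gold-token and L27 grants red-badge (Rule 9).
Holding L13 and red-badge grants T30 (Rule 6).

Yes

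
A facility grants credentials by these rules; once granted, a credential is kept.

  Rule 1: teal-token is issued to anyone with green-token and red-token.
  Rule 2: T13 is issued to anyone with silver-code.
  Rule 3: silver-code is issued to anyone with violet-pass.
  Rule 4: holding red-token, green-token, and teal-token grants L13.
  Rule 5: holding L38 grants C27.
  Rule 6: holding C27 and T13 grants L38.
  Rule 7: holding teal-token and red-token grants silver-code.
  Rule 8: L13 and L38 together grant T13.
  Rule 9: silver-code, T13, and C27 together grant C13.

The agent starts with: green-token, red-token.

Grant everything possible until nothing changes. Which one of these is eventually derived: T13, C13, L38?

T13

Holding green-token and red-token grants teal-token (Rule 1).
Holding teal-token and red-token grants silver-code (Rule 7).
Holding silver-code grants T13 (Rule 2).
C13 would need silver-code, T13, and C27 (Rule 9), but C27 is never granted. L38 would need C27 and T13 (Rule 6), but C27 is never granted.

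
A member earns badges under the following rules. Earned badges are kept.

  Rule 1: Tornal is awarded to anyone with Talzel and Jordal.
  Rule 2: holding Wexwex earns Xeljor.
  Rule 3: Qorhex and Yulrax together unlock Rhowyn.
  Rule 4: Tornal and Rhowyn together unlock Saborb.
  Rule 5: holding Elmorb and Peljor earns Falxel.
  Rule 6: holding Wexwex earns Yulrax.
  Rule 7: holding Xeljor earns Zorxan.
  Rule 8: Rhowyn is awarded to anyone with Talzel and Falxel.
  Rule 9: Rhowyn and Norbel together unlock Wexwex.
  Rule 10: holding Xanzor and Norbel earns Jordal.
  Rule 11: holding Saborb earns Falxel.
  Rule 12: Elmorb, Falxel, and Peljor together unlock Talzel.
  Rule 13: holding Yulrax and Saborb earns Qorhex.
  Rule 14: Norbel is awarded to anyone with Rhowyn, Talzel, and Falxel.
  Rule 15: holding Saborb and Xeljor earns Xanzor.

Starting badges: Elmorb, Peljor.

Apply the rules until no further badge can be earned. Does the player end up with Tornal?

No

Tornal would need Talzel and Jordal (Rule 1), but Jordal is never earned.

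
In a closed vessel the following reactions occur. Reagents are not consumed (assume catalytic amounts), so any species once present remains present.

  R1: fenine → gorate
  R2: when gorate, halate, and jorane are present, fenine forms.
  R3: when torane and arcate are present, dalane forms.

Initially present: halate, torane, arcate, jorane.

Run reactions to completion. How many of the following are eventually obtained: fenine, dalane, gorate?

torane and arcate present → dalane forms (R3).
fenine would need gorate, halate, and jorane (R2), but gorate never forms.
dalane: reached.
gorate would need fenine (R1), but fenine never forms.
Reached: dalane — 1 of the 3.

1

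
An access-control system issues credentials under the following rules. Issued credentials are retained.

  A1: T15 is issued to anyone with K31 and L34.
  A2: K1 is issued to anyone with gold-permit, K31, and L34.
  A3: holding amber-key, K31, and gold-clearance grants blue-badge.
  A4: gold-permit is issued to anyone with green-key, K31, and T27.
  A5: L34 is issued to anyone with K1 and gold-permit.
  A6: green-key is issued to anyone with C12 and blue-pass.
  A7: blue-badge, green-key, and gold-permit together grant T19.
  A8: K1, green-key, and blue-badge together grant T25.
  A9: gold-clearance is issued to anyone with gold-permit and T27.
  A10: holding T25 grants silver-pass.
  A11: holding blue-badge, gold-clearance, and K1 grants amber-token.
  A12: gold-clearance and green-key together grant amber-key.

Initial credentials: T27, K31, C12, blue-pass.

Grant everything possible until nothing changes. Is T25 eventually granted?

No

T25 would need K1, green-key, and blue-badge (A8), but K1 is never granted.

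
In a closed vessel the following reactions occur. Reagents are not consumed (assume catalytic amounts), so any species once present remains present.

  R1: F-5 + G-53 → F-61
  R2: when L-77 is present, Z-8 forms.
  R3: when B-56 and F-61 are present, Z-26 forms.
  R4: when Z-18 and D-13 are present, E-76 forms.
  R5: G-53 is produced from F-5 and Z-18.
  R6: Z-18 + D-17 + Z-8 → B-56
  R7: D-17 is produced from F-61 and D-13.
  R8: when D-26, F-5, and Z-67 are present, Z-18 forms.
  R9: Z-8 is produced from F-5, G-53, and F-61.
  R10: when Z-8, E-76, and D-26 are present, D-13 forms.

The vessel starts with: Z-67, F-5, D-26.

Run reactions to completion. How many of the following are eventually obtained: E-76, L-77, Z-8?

1

D-26, F-5, and Z-67 present → Z-18 forms (R8).
F-5 and Z-18 present → G-53 forms (R5).
F-5 and G-53 present → F-61 forms (R1).
F-5, G-53, and F-61 present → Z-8 forms (R9).
E-76 would need Z-18 and D-13 (R4), but D-13 never forms.
No rule produces L-77, and it is not given.
Z-8: reached.
Reached: Z-8 — 1 of the 3.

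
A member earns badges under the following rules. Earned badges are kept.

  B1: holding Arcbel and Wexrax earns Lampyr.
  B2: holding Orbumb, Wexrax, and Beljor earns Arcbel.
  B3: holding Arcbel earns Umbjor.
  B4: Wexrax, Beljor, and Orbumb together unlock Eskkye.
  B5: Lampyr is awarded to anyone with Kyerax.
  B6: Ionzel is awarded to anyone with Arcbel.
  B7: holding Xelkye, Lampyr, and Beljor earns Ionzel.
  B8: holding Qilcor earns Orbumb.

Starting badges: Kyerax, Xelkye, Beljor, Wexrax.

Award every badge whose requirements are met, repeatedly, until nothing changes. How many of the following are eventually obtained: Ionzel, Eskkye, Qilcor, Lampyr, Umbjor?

With Kyerax, Lampyr is earned (B5).
With Xelkye, Lampyr, and Beljor, Ionzel is earned (B7).
Ionzel: reached.
Eskkye would need Wexrax, Beljor, and Orbumb (B4), but Orbumb is never earned.
No rule produces Qilcor, and it is not given.
Lampyr: reached.
Umbjor would need Arcbel (B3), but Arcbel is never earned.
Reached: Ionzel and Lampyr — 2 of the 5.

2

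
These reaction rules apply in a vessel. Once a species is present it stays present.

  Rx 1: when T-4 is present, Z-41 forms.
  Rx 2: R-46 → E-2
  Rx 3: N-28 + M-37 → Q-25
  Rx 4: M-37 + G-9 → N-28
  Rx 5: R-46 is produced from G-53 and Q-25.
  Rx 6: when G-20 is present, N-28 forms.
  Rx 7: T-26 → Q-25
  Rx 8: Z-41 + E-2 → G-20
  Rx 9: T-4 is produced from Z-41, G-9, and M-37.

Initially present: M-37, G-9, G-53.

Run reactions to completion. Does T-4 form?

T-4 would need Z-41, G-9, and M-37 (Rx 9), but Z-41 never forms.

No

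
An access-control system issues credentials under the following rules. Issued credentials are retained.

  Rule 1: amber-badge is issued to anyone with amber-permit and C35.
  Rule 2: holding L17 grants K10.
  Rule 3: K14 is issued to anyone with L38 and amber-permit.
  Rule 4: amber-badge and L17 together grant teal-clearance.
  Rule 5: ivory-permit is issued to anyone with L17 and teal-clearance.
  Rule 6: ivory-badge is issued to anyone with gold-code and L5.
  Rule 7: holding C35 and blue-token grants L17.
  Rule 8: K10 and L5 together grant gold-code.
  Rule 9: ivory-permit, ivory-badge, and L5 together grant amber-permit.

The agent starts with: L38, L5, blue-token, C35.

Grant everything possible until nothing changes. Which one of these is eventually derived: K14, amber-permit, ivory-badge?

Holding C35 and blue-token grants L17 (Rule 7).
Holding L17 grants K10 (Rule 2).
Holding K10 and L5 grants gold-code (Rule 8).
Holding gold-code and L5 grants ivory-badge (Rule 6).
K14 would need L38 and amber-permit (Rule 3), but amber-permit is never granted. amber-permit would need ivory-permit, ivory-badge, and L5 (Rule 9), but ivory-permit is never granted.

ivory-badge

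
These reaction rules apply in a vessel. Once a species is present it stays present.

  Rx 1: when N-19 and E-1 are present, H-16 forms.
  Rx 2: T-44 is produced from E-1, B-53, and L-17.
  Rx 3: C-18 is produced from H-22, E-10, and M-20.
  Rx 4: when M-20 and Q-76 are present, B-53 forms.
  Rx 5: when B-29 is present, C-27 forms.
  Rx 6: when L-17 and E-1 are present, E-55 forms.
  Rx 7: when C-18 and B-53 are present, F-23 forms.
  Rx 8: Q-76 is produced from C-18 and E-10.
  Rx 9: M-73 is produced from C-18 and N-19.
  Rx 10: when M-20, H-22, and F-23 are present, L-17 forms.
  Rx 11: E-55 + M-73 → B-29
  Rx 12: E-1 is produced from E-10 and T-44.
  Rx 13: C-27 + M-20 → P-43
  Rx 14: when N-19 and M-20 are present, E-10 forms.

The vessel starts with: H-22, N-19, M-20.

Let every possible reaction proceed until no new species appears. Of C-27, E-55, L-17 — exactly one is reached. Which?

N-19 and M-20 present → E-10 forms (Rx 14).
H-22, E-10, and M-20 present → C-18 forms (Rx 3).
C-18 and E-10 present → Q-76 forms (Rx 8).
M-20 and Q-76 present → B-53 forms (Rx 4).
C-18 and B-53 present → F-23 forms (Rx 7).
M-20, H-22, and F-23 present → L-17 forms (Rx 10).
E-55 would need L-17 and E-1 (Rx 6), but E-1 never forms. C-27 would need B-29 (Rx 5), but B-29 never forms.

L-17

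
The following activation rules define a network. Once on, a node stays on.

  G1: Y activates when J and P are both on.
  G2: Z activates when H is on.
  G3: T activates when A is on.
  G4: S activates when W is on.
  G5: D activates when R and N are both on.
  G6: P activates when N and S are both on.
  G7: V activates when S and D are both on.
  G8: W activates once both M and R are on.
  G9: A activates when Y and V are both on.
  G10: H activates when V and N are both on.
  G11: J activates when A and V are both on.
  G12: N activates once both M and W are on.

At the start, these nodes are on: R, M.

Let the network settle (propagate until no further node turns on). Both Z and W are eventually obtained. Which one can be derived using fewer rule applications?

W: G8: M and R on → W on. [1 rule application]
Z: M and R are on, so W activates (G8). G12: M and W on → N on. W is on, so S activates (G4). G5: R and N on → D on. G7: S and D on → V on. G10: V and N on → H on. G2: H on → Z on. [7 rule applications]
W needs fewer.

W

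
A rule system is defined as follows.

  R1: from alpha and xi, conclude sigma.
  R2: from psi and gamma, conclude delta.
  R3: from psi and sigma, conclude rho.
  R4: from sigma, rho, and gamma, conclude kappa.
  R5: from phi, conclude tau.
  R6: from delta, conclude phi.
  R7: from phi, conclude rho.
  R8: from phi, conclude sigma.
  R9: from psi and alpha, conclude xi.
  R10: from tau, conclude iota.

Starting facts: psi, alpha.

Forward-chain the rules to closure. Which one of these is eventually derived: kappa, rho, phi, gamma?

From psi and alpha, R9 gives xi.
From alpha and xi, R1 gives sigma.
psi and sigma hold, so rho follows (R3).
phi would need delta (R6), but delta is never established. kappa would need sigma, rho, and gamma (R4), but gamma is never established. No rule produces gamma, and it is not given.

rho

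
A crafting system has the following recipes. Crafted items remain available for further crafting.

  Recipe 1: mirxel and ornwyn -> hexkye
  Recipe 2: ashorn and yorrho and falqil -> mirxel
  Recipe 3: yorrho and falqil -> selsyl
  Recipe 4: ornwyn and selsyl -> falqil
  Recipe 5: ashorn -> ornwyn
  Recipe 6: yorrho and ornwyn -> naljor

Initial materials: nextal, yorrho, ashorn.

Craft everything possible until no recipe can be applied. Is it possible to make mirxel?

mirxel would need ashorn, yorrho, and falqil (Recipe 2), but falqil is never obtained.

No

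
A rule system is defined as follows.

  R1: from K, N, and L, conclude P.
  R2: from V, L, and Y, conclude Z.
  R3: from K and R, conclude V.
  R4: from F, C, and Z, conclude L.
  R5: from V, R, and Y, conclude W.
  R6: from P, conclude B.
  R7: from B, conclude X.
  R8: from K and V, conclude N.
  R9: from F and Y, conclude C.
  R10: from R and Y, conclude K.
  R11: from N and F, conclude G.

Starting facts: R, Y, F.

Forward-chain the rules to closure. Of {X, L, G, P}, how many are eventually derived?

From R and Y, R10 gives K.
K and R hold, so V follows (R3).
K and V hold, so N follows (R8).
From N and F, R11 gives G.
X would need B (R7), but B is never established.
L would need F, C, and Z (R4), but Z is never established.
G: reached.
P would need K, N, and L (R1), but L is never established.
Reached: G — 1 of the 4.

1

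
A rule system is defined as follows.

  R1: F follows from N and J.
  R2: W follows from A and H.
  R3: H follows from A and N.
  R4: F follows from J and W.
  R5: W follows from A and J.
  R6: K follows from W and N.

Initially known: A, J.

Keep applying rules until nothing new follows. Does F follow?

Yes

From A and J, R5 gives W.
From J and W, R4 gives F.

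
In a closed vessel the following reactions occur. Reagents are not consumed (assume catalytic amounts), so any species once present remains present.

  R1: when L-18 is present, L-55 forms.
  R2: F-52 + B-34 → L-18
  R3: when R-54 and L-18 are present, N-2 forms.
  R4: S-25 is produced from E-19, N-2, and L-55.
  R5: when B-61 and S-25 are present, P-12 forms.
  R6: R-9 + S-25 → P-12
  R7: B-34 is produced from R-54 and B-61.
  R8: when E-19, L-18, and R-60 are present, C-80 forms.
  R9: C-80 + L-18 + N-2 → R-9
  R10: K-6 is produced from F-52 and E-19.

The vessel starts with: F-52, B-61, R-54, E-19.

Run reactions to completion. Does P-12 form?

R-54 and B-61 present → B-34 forms (R7).
F-52 and B-34 present → L-18 forms (R2).
R-54 and L-18 present → N-2 forms (R3).
L-18 present → L-55 forms (R1).
E-19, N-2, and L-55 present → S-25 forms (R4).
B-61 and S-25 present → P-12 forms (R5).

Yes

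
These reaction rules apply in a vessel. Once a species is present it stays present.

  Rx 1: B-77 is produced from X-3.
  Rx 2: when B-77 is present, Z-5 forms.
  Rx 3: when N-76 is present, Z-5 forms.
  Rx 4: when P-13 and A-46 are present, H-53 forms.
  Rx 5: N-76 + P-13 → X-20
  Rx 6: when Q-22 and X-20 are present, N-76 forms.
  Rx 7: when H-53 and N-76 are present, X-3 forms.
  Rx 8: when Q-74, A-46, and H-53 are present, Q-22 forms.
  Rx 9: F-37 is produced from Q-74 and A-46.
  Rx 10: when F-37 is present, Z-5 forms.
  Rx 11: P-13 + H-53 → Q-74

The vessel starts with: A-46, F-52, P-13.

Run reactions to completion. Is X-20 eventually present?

No

X-20 would need N-76 and P-13 (Rx 5), but N-76 never forms.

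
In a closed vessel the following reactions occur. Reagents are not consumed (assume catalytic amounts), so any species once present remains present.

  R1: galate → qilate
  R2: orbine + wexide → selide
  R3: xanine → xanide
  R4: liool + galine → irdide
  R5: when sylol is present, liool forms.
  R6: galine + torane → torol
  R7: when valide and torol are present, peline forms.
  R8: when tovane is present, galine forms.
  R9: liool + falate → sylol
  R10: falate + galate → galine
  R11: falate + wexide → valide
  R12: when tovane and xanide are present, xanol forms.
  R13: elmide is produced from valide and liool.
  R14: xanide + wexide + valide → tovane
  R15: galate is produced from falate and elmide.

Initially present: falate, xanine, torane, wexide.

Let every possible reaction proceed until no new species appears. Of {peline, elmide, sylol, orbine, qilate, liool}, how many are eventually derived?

xanine present → xanide forms (R3).
falate and wexide present → valide forms (R11).
xanide, wexide, and valide present → tovane forms (R14).
tovane present → galine forms (R8).
galine and torane present → torol forms (R6).
valide and torol present → peline forms (R7).
peline: reached.
elmide would need valide and liool (R13), but liool never forms.
sylol would need liool and falate (R9), but liool never forms.
No rule produces orbine, and it is not given.
qilate would need galate (R1), but galate never forms.
liool would need sylol (R5), but sylol never forms.
Reached: peline — 1 of the 6.

1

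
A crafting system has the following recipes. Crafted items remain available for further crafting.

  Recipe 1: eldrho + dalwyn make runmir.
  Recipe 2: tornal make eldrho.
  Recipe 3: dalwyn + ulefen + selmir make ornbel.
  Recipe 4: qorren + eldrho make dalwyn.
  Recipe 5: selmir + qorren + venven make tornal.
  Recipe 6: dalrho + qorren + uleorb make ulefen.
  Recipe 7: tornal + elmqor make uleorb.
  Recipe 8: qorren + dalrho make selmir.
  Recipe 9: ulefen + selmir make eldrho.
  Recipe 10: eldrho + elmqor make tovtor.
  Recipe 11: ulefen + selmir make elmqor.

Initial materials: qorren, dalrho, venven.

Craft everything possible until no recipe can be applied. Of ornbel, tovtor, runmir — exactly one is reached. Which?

runmir

qorren + dalrho → selmir (Recipe 8).
selmir + qorren + venven → tornal (Recipe 5).
Using Recipe 2, tornal makes eldrho.
Using Recipe 4, qorren and eldrho make dalwyn.
Using Recipe 1, eldrho and dalwyn make runmir.
tovtor would need eldrho and elmqor (Recipe 10), but elmqor is never obtained. ornbel would need dalwyn, ulefen, and selmir (Recipe 3), but ulefen is never obtained.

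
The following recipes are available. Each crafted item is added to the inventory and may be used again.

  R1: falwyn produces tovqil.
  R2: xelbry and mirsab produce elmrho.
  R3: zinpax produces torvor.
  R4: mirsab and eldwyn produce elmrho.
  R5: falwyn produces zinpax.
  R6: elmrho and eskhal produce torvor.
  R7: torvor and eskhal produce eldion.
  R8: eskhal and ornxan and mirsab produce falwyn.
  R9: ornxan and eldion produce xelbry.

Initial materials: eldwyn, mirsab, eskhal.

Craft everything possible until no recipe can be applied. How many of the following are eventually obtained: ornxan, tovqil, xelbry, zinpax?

No rule produces ornxan, and it is not given.
tovqil would need falwyn (R1), but falwyn is never obtained.
xelbry would need ornxan and eldion (R9), but ornxan is never obtained.
zinpax would need falwyn (R5), but falwyn is never obtained.
None of the 4 are reached.

0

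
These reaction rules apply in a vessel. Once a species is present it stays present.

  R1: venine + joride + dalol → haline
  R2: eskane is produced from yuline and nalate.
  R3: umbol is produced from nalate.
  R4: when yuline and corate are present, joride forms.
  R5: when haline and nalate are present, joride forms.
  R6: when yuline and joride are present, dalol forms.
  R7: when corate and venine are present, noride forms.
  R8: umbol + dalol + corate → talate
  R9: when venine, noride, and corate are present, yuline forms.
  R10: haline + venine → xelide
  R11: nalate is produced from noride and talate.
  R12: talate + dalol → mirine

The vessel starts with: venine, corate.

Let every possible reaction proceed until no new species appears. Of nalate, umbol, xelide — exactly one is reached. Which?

xelide

corate and venine present → noride forms (R7).
venine, noride, and corate present → yuline forms (R9).
yuline and corate present → joride forms (R4).
yuline and joride present → dalol forms (R6).
venine, joride, and dalol present → haline forms (R1).
haline and venine present → xelide forms (R10).
umbol would need nalate (R3), but nalate never forms. nalate would need noride and talate (R11), but talate never forms.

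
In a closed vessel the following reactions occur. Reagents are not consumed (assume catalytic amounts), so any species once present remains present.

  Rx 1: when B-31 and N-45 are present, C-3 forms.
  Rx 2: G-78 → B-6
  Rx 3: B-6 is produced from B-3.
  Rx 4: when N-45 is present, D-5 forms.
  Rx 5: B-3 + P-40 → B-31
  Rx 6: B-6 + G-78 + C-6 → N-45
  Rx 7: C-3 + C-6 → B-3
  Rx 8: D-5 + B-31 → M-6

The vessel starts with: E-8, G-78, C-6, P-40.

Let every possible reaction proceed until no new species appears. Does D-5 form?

Yes

G-78 present → B-6 forms (Rx 2).
B-6, G-78, and C-6 present → N-45 forms (Rx 6).
N-45 present → D-5 forms (Rx 4).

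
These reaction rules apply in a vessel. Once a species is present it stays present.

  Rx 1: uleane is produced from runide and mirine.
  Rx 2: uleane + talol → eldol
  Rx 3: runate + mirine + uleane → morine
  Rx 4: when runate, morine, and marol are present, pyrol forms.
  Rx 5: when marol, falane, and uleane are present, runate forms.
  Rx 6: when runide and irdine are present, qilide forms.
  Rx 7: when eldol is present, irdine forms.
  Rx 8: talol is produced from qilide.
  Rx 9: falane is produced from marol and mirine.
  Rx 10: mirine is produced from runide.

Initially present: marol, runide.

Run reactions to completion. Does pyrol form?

runide present → mirine forms (Rx 10).
runide and mirine present → uleane forms (Rx 1).
marol and mirine present → falane forms (Rx 9).
marol, falane, and uleane present → runate forms (Rx 5).
runate, mirine, and uleane present → morine forms (Rx 3).
runate, morine, and marol present → pyrol forms (Rx 4).

Yes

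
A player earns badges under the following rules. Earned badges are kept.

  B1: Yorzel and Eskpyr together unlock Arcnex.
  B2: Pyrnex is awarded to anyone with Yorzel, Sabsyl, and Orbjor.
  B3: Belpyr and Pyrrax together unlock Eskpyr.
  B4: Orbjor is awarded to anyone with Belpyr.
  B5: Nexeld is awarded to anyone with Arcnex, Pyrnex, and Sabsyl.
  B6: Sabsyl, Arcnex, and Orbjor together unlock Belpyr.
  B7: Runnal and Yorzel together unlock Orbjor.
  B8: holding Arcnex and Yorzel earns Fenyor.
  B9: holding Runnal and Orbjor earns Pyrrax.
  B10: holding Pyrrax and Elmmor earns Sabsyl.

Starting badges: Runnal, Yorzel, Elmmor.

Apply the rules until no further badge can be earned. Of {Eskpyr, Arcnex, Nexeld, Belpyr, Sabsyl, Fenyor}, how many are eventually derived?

1

With Runnal and Yorzel, Orbjor is earned (B7).
With Runnal and Orbjor, Pyrrax is earned (B9).
With Pyrrax and Elmmor, Sabsyl is earned (B10).
Eskpyr would need Belpyr and Pyrrax (B3), but Belpyr is never earned.
Arcnex would need Yorzel and Eskpyr (B1), but Eskpyr is never earned.
Nexeld would need Arcnex, Pyrnex, and Sabsyl (B5), but Arcnex is never earned.
Belpyr would need Sabsyl, Arcnex, and Orbjor (B6), but Arcnex is never earned.
Sabsyl: reached.
Fenyor would need Arcnex and Yorzel (B8), but Arcnex is never earned.
Reached: Sabsyl — 1 of the 6.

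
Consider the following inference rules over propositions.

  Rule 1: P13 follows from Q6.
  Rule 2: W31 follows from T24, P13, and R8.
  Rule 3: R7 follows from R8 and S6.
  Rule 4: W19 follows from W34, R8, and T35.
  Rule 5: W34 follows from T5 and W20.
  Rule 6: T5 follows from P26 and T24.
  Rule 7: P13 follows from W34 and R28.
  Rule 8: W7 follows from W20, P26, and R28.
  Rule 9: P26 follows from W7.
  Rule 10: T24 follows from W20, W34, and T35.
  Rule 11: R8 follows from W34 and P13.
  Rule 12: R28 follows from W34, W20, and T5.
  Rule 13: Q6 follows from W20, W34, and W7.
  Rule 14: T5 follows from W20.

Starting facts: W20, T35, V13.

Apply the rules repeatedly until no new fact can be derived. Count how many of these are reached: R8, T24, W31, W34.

From W20, Rule 14 gives T5.
From T5 and W20, Rule 5 gives W34.
W34, W20, and T5 hold, so R28 follows (Rule 12).
From W20, W34, and T35, Rule 10 gives T24.
From W34 and R28, Rule 7 gives P13.
W34 and P13 hold, so R8 follows (Rule 11).
T24, P13, and R8 hold, so W31 follows (Rule 2).
R8: reached.
T24: reached.
W31: reached.
W34: reached.
All 4 are reached.

4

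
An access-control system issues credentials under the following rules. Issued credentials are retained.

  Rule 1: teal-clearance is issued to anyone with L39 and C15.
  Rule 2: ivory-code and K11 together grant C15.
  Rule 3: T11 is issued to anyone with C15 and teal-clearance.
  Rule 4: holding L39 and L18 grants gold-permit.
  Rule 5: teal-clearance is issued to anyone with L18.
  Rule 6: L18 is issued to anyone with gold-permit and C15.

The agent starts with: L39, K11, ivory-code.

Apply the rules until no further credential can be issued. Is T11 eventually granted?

Holding ivory-code and K11 grants C15 (Rule 2).
Holding L39 and C15 grants teal-clearance (Rule 1).
Holding C15 and teal-clearance grants T11 (Rule 3).

Yes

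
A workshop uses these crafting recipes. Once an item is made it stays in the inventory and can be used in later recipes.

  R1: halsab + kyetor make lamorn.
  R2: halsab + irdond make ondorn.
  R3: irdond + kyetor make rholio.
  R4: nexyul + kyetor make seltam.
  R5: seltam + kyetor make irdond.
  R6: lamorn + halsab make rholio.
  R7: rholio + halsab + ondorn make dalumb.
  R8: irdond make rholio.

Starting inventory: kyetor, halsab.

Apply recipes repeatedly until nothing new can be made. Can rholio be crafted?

Yes

halsab + kyetor → lamorn (R1).
Using R6, lamorn and halsab make rholio.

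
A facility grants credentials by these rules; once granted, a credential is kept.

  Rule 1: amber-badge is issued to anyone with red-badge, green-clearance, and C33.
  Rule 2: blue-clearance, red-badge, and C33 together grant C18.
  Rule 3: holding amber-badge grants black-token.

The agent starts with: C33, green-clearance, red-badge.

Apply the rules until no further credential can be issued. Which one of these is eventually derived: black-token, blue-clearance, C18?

Holding red-badge, green-clearance, and C33 grants amber-badge (Rule 1).
Holding amber-badge grants black-token (Rule 3).
No rule produces blue-clearance, and it is not given. C18 would need blue-clearance, red-badge, and C33 (Rule 2), but blue-clearance is never granted.

black-token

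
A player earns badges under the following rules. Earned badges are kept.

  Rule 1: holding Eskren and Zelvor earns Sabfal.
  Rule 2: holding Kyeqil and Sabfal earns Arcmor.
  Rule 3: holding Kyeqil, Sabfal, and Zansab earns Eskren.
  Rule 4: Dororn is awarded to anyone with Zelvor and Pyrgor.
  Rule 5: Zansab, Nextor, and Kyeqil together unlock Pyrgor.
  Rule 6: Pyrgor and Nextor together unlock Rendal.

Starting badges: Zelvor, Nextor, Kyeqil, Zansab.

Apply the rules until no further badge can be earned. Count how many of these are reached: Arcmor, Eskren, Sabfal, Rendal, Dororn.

2

With Zansab, Nextor, and Kyeqil, Pyrgor is earned (Rule 5).
With Zelvor and Pyrgor, Dororn is earned (Rule 4).
With Pyrgor and Nextor, Rendal is earned (Rule 6).
Arcmor would need Kyeqil and Sabfal (Rule 2), but Sabfal is never earned.
Eskren would need Kyeqil, Sabfal, and Zansab (Rule 3), but Sabfal is never earned.
Sabfal would need Eskren and Zelvor (Rule 1), but Eskren is never earned.
Rendal: reached.
Dororn: reached.
Reached: Rendal and Dororn — 2 of the 5.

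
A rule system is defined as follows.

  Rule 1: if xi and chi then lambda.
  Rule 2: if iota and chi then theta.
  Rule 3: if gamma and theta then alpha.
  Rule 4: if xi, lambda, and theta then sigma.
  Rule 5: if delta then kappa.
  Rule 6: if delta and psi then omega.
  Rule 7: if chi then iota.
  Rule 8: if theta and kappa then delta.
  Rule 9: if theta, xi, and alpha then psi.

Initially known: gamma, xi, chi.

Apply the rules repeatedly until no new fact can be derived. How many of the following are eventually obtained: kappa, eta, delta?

kappa would need delta (Rule 5), but delta is never established.
No rule produces eta, and it is not given.
delta would need theta and kappa (Rule 8), but kappa is never established.
None of the 3 are reached.

0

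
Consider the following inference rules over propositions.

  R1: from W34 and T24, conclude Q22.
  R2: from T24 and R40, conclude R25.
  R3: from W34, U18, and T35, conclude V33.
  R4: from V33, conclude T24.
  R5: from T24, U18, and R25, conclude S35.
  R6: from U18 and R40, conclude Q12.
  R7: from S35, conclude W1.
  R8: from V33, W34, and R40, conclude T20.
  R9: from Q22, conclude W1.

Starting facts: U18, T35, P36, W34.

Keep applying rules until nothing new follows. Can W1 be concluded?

Yes

From W34, U18, and T35, R3 gives V33.
From V33, R4 gives T24.
W34 and T24 hold, so Q22 follows (R1).
Q22 holds, so W1 follows (R9).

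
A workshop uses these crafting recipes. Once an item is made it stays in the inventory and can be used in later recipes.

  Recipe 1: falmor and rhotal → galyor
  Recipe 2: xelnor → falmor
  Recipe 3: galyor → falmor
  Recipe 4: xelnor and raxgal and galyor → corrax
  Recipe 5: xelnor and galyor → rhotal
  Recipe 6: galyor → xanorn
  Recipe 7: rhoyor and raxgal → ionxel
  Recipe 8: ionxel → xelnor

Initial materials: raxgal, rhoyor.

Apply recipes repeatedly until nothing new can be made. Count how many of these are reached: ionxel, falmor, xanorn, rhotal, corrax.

2

Using Recipe 7, rhoyor and raxgal make ionxel.
ionxel → xelnor (Recipe 8).
Using Recipe 2, xelnor makes falmor.
ionxel: reached.
falmor: reached.
xanorn would need galyor (Recipe 6), but galyor is never obtained.
rhotal would need xelnor and galyor (Recipe 5), but galyor is never obtained.
corrax would need xelnor, raxgal, and galyor (Recipe 4), but galyor is never obtained.
Reached: ionxel and falmor — 2 of the 5.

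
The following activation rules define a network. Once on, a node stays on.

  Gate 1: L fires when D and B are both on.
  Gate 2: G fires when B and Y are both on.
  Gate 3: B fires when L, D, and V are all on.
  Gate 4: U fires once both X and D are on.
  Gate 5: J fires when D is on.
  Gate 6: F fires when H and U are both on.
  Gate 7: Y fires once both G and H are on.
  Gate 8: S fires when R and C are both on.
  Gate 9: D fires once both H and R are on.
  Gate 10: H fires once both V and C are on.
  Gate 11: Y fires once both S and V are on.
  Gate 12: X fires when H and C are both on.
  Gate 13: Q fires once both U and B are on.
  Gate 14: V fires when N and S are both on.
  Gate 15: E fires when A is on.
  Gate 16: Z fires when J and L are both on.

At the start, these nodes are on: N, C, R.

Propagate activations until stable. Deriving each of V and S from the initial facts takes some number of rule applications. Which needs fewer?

S: R and C are on, so S fires (Gate 8). [1 rule application]
V: Gate 8: R and C on → S on. N and S are on, so V fires (Gate 14). [2 rule applications]
S needs fewer.

S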